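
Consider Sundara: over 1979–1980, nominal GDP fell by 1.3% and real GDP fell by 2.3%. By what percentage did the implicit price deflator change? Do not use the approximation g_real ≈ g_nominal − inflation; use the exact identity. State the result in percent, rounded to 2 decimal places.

(1 + g_nom) = (1 + g_real)(1 + π), so π = 0.9870 / 0.9770 − 1 = 0.01024.

1.02%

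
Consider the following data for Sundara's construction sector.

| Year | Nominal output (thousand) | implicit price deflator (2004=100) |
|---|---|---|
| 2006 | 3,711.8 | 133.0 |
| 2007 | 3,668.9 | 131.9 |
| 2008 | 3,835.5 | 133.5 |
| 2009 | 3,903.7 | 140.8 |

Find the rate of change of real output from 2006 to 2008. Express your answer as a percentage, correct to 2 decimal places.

Real output 2006 = 3711.8/1.330 = 2790.83.
Real output 2008 = 3835.5/1.335 = 2873.03.
Change = 2873.03/2790.83 − 1 = 0.0295.

2.95%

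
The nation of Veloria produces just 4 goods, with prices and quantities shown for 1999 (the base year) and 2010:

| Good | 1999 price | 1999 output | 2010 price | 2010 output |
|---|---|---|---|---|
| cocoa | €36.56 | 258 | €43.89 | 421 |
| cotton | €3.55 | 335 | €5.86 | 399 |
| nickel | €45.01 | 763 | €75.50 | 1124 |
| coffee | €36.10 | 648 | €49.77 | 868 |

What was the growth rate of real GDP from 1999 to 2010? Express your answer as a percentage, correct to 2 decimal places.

Real GDP 1999 = Nominal GDP 1999 = 36.56·258 + 3.55·335 + 45.01·763 + 36.10·648 = 68357.16.
Real GDP 2010 (at 1999 prices) = 36.56·421 + 3.55·399 + 45.01·1124 + 36.10·868 = 98734.25.
Real growth = 98734.25/68357.16 − 1 = 0.4444.

44.44%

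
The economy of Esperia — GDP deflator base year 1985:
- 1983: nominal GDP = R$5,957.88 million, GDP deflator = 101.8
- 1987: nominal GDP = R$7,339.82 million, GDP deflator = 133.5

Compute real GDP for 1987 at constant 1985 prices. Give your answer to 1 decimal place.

R$5,498.0 million

Real GDP = Nominal / (GDP deflator/100) = 7339.82 / 1.335 = 5497.99.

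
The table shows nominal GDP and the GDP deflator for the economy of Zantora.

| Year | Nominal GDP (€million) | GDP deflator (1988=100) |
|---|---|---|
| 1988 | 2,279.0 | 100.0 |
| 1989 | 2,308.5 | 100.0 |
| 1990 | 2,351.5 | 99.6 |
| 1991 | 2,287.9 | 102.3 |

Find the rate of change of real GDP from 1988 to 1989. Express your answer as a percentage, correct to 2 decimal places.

1.29%

Real GDP 1988 = 2279.0/1.000 = 2279.00.
Real GDP 1989 = 2308.5/1.000 = 2308.50.
Change = 2308.50/2279.00 − 1 = 0.0129.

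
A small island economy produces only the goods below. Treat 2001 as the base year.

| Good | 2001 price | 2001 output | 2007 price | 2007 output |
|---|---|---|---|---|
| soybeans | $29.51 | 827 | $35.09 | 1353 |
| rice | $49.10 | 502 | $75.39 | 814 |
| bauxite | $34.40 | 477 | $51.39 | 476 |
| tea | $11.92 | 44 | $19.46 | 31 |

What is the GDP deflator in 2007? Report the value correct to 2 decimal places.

138.57

Nominal GDP 2007 = 35.09·1353 + 75.39·814 + 51.39·476 + 19.46·31 = 133909.13.
Real GDP 2007 (at 2001 prices) = 29.51·1353 + 49.10·814 + 34.40·476 + 11.92·31 = 96638.35.
Deflator = Nominal/Real × 100 = 133909.13/96638.35 × 100 = 138.567.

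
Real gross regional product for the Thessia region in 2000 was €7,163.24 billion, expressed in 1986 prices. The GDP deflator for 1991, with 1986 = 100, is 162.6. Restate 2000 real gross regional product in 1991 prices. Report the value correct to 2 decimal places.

Real gross regional product in 1991 prices = Real gross regional product in 1986 prices × (P_1991/P_1986) = 7163.24 × 1.626 = 11647.43.

€11,647.43 billion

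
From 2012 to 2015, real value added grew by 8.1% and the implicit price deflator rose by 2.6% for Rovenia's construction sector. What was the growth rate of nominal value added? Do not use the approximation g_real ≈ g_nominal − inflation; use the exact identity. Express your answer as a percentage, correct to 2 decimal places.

10.91%

(1 + g_nom) = (1 + g_real)(1 + π) = 1.0810 × 1.0260 = 1.10911.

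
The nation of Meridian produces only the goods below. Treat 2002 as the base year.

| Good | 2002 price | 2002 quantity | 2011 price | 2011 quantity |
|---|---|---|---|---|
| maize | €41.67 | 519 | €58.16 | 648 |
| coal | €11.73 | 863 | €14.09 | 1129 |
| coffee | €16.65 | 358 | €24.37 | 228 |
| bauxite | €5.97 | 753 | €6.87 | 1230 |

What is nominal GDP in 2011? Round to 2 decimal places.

€67601.75

Nominal GDP 2011 = Σ (p_2011 × q_2011) = 58.16·648 + 14.09·1129 + 24.37·228 + 6.87·1230 = 67601.75.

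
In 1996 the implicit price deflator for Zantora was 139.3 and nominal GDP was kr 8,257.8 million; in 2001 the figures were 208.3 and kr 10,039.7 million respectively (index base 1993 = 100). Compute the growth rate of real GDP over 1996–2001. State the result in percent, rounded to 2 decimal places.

Real GDP 1996 = 8257.8 / 1.393 = 5928.07.
Real GDP 2001 = 10039.7 / 2.083 = 4819.83.
Real growth = 4819.83 / 5928.07 − 1 = -0.1869.

-18.69%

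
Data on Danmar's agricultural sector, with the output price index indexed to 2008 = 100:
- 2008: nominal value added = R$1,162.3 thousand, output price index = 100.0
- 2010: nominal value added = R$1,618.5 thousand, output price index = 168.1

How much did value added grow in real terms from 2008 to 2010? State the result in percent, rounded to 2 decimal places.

Deflate each year: 2008 → 1162.3/1.000 = 1162.30; 2010 → 1618.5/1.681 = 962.82.
So real value added changed by 962.82/1162.30 − 1 = -0.1716, i.e. -17.16%.

-17.16%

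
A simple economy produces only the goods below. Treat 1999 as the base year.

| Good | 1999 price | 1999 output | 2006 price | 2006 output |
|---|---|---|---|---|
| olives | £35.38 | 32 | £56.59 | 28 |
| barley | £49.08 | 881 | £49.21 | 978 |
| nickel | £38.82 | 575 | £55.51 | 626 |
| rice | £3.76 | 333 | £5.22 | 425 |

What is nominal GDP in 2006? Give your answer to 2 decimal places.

Nominal GDP 2006 = Σ (p_2006 × q_2006) = 56.59·28 + 49.21·978 + 55.51·626 + 5.22·425 = 86679.66.

£86679.66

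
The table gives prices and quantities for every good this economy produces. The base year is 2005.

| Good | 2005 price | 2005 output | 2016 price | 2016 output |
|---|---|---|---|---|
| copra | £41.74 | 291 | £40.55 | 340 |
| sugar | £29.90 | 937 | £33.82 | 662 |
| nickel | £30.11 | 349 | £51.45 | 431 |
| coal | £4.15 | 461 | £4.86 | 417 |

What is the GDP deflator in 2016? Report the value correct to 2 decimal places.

124.00

Nominal GDP 2016 = 40.55·340 + 33.82·662 + 51.45·431 + 4.86·417 = 60377.41.
Real GDP 2016 (at 2005 prices) = 41.74·340 + 29.90·662 + 30.11·431 + 4.15·417 = 48693.36.
Deflator = Nominal/Real × 100 = 60377.41/48693.36 × 100 = 123.995.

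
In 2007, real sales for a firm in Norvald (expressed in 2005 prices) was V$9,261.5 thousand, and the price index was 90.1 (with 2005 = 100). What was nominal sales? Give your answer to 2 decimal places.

V$8,344.61 thousand

Nominal sales = Real × (price index/100) = 9261.5 × 0.901 = 8344.61.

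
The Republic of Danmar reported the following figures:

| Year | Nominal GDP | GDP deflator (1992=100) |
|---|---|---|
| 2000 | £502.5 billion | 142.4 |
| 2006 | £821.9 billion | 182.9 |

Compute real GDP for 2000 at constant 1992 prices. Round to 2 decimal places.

£352.88 billion

Real GDP = Nominal / (GDP deflator/100) = 502.5 / 1.424 = 352.88.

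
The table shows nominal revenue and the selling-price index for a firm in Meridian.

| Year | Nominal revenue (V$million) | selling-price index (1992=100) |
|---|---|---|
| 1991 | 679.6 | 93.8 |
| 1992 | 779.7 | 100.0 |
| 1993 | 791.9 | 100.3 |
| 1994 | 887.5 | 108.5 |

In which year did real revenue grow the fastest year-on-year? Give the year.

1992

1992: real = 779.7/1.000 = 779.70; growth vs 1991 (724.52) = 7.62%.
1993: real = 791.9/1.003 = 789.53; growth vs 1992 (779.70) = 1.26%.
1994: real = 887.5/1.085 = 817.97; growth vs 1993 (789.53) = 3.60%.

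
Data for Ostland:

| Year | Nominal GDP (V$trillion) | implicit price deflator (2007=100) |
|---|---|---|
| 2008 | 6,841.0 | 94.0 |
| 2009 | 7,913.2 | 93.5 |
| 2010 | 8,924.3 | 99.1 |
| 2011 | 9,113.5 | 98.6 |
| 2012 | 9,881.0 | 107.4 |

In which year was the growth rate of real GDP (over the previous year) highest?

2009

2009: real = 7913.2/0.935 = 8463.32; growth vs 2008 (7277.66) = 16.29%.
2010: real = 8924.3/0.991 = 9005.35; growth vs 2009 (8463.32) = 6.40%.
2011: real = 9113.5/0.986 = 9242.90; growth vs 2010 (9005.35) = 2.64%.
2012: real = 9881.0/1.074 = 9200.19; growth vs 2011 (9242.90) = -0.46%.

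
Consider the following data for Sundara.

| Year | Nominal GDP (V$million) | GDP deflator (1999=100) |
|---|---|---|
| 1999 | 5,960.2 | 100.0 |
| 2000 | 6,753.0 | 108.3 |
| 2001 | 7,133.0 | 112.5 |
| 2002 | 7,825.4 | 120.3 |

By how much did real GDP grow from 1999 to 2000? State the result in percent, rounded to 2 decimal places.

4.62%

Real GDP 1999 = 5960.2/1.000 = 5960.20.
Real GDP 2000 = 6753.0/1.083 = 6235.46.
Change = 6235.46/5960.20 − 1 = 0.0462.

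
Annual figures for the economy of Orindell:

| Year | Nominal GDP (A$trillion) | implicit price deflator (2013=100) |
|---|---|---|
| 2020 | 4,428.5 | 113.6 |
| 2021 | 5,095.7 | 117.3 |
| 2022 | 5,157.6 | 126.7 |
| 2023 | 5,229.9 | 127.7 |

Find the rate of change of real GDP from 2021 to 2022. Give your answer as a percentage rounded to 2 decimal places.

-6.29%

Real GDP 2021 = 5095.7/1.173 = 4344.16.
Real GDP 2022 = 5157.6/1.267 = 4070.72.
Change = 4070.72/4344.16 − 1 = -0.0629.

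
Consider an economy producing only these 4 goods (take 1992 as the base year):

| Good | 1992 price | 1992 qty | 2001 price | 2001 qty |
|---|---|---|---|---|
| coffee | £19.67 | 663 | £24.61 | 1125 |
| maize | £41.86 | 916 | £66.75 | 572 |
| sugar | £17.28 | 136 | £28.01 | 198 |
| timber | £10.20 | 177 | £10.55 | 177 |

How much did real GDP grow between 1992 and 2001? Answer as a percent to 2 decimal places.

Real GDP 1992 = Nominal GDP 1992 = 19.67·663 + 41.86·916 + 17.28·136 + 10.20·177 = 55540.45.
Real GDP 2001 (at 1992 prices) = 19.67·1125 + 41.86·572 + 17.28·198 + 10.20·177 = 51299.51.
Real growth = 51299.51/55540.45 − 1 = -0.0764.

-7.64%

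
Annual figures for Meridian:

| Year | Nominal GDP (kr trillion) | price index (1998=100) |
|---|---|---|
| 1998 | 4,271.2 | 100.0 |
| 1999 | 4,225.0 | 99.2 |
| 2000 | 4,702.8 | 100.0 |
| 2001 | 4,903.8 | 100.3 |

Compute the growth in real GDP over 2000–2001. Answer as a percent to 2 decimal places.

Real GDP 2000 = 4702.8/1.000 = 4702.80.
Real GDP 2001 = 4903.8/1.003 = 4889.13.
Change = 4889.13/4702.80 − 1 = 0.0396.

3.96%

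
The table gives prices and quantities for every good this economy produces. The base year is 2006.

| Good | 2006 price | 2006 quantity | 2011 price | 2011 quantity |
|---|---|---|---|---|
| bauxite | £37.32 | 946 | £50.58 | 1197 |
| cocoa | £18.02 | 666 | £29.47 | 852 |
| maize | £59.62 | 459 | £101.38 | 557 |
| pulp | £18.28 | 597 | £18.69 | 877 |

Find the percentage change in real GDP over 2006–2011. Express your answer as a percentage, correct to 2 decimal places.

Real GDP 2006 = Nominal GDP 2006 = 37.32·946 + 18.02·666 + 59.62·459 + 18.28·597 = 85584.78.
Real GDP 2011 (at 2006 prices) = 37.32·1197 + 18.02·852 + 59.62·557 + 18.28·877 = 109264.98.
Real growth = 109264.98/85584.78 − 1 = 0.2767.

27.67%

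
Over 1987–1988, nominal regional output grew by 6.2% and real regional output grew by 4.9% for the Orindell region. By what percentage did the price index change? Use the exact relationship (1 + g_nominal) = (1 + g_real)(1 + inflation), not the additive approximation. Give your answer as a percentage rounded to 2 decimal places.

1.24%

(1 + g_nom) = (1 + g_real)(1 + π), so π = 1.0620 / 1.0490 − 1 = 0.01239.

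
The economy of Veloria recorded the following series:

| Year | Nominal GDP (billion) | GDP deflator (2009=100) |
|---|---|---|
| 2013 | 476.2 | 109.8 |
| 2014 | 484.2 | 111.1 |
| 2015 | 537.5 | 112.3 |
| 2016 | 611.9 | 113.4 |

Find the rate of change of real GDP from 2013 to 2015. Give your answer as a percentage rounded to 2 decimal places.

Real GDP 2013 = 476.2/1.098 = 433.70.
Real GDP 2015 = 537.5/1.123 = 478.63.
Change = 478.63/433.70 − 1 = 0.1036.

10.36%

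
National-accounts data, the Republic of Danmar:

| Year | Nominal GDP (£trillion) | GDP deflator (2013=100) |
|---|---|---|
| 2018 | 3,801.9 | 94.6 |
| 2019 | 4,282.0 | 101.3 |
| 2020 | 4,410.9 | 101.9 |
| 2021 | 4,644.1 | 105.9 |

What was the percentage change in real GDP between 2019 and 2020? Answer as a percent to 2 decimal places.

2.40%

Real GDP 2019 = 4282.0/1.013 = 4227.05.
Real GDP 2020 = 4410.9/1.019 = 4328.66.
Change = 4328.66/4227.05 − 1 = 0.0240.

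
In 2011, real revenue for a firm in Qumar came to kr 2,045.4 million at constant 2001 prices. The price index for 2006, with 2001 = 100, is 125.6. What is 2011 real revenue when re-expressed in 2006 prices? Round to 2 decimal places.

kr 2,569.02 million

Real revenue in 2006 prices = Real revenue in 2001 prices × (P_2006/P_2001) = 2045.4 × 1.256 = 2569.02.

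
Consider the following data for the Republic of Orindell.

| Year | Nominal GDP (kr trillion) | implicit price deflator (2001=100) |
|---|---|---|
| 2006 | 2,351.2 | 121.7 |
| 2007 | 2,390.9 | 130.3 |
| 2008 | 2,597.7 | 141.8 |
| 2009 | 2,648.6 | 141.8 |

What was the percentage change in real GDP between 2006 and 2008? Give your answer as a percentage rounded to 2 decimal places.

Real GDP 2006 = 2351.2/1.217 = 1931.96.
Real GDP 2008 = 2597.7/1.418 = 1831.95.
Change = 1831.95/1931.96 − 1 = -0.0518.

-5.18%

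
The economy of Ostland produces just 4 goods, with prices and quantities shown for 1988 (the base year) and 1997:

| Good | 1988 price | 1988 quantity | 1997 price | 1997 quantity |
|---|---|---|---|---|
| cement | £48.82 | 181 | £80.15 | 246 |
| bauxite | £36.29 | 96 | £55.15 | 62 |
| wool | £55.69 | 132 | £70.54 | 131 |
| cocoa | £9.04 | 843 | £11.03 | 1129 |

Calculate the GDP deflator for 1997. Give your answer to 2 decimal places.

141.15

Nominal GDP 1997 = 80.15·246 + 55.15·62 + 70.54·131 + 11.03·1129 = 44829.81.
Real GDP 1997 (at 1988 prices) = 48.82·246 + 36.29·62 + 55.69·131 + 9.04·1129 = 31761.25.
Deflator = Nominal/Real × 100 = 44829.81/31761.25 × 100 = 141.146.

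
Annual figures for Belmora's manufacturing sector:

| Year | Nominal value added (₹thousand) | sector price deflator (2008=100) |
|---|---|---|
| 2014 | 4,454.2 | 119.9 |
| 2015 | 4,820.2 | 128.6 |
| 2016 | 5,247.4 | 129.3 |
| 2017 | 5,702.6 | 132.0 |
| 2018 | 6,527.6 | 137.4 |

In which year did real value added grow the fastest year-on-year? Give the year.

2015: real = 4820.2/1.286 = 3748.21; growth vs 2014 (3714.93) = 0.90%.
2016: real = 5247.4/1.293 = 4058.31; growth vs 2015 (3748.21) = 8.27%.
2017: real = 5702.6/1.320 = 4320.15; growth vs 2016 (4058.31) = 6.45%.
2018: real = 6527.6/1.374 = 4750.80; growth vs 2017 (4320.15) = 9.97%.

2018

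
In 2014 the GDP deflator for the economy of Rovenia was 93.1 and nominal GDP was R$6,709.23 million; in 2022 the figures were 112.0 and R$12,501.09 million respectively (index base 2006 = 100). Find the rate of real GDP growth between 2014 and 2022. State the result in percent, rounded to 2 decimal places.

54.88%

Real GDP 2014 = 6709.23 / 0.931 = 7206.48.
Real GDP 2022 = 12501.09 / 1.120 = 11161.69.
Real growth = 11161.69 / 7206.48 − 1 = 0.5488.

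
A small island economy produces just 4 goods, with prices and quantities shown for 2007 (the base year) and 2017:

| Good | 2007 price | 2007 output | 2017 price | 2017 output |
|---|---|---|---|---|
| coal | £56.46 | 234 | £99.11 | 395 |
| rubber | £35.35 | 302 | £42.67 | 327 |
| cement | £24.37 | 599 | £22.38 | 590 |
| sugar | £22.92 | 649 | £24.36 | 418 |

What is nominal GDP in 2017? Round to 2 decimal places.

Nominal GDP 2017 = Σ (p_2017 × q_2017) = 99.11·395 + 42.67·327 + 22.38·590 + 24.36·418 = 76488.22.

£76488.22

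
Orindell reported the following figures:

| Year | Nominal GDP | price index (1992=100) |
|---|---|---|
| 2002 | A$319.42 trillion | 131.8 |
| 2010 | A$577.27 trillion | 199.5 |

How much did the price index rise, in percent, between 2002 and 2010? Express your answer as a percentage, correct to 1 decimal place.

51.4%

Price-level change = 199.5 / 131.8 − 1 = 0.5137.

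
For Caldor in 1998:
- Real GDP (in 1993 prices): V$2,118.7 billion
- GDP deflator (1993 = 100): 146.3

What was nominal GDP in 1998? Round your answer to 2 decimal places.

Nominal GDP = Real × (GDP deflator/100) = 2118.7 × 1.463 = 3099.66.

V$3,099.66 billion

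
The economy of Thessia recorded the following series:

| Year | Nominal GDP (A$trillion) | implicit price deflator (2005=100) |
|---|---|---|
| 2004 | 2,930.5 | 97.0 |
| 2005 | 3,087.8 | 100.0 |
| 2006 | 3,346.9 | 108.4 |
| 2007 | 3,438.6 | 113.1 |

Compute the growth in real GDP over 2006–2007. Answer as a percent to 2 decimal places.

-1.53%

Real GDP 2006 = 3346.9/1.084 = 3087.55.
Real GDP 2007 = 3438.6/1.131 = 3040.32.
Change = 3040.32/3087.55 − 1 = -0.0153.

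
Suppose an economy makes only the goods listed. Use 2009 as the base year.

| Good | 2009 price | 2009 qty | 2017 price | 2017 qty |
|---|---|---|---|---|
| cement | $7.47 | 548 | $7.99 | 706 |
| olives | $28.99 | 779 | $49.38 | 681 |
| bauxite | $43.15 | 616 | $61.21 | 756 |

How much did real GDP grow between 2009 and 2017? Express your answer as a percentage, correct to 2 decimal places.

8.22%

Real GDP 2009 = Nominal GDP 2009 = 7.47·548 + 28.99·779 + 43.15·616 = 53257.17.
Real GDP 2017 (at 2009 prices) = 7.47·706 + 28.99·681 + 43.15·756 = 57637.41.
Real growth = 57637.41/53257.17 − 1 = 0.0822.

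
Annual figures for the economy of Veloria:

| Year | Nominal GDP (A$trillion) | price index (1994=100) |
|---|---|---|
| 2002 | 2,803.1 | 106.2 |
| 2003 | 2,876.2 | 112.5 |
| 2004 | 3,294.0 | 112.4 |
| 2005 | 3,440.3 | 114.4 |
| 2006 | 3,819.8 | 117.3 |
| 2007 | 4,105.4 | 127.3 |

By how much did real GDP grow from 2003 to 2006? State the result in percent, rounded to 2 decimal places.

27.37%

Real GDP 2003 = 2876.2/1.125 = 2556.62.
Real GDP 2006 = 3819.8/1.173 = 3256.44.
Change = 3256.44/2556.62 − 1 = 0.2737.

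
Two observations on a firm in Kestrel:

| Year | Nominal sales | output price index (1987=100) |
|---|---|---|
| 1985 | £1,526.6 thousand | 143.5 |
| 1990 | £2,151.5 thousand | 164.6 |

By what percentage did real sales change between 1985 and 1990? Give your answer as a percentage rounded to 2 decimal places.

22.87%

Real sales 1985 = 1526.6 / 1.435 = 1063.83.
Real sales 1990 = 2151.5 / 1.646 = 1307.11.
Real growth = 1307.11 / 1063.83 − 1 = 0.2287.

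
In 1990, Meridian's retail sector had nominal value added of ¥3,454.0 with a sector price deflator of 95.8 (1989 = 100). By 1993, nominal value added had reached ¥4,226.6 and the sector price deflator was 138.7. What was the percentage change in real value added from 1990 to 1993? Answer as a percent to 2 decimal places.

Real value added 1990 = 3454.0 / 0.958 = 3605.43.
Real value added 1993 = 4226.6 / 1.387 = 3047.30.
Real growth = 3047.30 / 3605.43 − 1 = -0.1548.

-15.48%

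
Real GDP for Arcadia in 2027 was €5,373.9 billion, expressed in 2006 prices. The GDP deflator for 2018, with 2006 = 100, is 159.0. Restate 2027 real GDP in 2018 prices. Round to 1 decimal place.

Real GDP in 2018 prices = Real GDP in 2006 prices × (P_2018/P_2006) = 5373.9 × 1.590 = 8544.50.

€8,544.5 billion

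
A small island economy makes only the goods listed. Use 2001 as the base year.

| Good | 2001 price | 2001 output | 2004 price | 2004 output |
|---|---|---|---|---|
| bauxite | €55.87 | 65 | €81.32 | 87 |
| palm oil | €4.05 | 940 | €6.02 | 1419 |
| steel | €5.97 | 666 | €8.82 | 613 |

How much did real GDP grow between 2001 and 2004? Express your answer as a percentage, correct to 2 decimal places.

24.99%

Real GDP 2001 = Nominal GDP 2001 = 55.87·65 + 4.05·940 + 5.97·666 = 11414.57.
Real GDP 2004 (at 2001 prices) = 55.87·87 + 4.05·1419 + 5.97·613 = 14267.25.
Real growth = 14267.25/11414.57 − 1 = 0.2499.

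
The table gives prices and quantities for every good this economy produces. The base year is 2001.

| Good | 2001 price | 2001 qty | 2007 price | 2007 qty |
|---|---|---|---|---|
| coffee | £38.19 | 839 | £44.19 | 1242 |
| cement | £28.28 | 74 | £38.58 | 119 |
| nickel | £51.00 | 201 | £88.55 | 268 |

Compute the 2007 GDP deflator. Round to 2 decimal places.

129.07

Nominal GDP 2007 = 44.19·1242 + 38.58·119 + 88.55·268 = 83206.40.
Real GDP 2007 (at 2001 prices) = 38.19·1242 + 28.28·119 + 51.00·268 = 64465.30.
Deflator = Nominal/Real × 100 = 83206.40/64465.30 × 100 = 129.072.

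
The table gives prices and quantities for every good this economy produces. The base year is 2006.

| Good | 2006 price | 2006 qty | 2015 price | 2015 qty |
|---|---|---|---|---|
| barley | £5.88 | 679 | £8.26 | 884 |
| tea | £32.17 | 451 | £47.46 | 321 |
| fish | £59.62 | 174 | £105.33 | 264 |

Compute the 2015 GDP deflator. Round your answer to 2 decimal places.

161.03

Nominal GDP 2015 = 8.26·884 + 47.46·321 + 105.33·264 = 50343.62.
Real GDP 2015 (at 2006 prices) = 5.88·884 + 32.17·321 + 59.62·264 = 31264.17.
Deflator = Nominal/Real × 100 = 50343.62/31264.17 × 100 = 161.027.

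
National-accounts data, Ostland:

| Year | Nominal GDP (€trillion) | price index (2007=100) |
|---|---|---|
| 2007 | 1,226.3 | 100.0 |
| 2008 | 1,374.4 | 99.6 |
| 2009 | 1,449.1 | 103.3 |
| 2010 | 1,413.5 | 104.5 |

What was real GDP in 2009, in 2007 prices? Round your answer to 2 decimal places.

Real GDP 2009 = 1449.1 / 1.033 = 1402.81.

€1,402.81 trillion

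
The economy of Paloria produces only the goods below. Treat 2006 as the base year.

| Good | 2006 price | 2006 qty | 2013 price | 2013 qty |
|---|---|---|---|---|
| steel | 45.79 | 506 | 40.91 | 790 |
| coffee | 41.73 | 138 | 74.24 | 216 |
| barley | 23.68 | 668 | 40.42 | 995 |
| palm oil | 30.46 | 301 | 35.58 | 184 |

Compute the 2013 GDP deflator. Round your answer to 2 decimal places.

Nominal GDP 2013 = 40.91·790 + 74.24·216 + 40.42·995 + 35.58·184 = 95119.36.
Real GDP 2013 (at 2006 prices) = 45.79·790 + 41.73·216 + 23.68·995 + 30.46·184 = 74354.02.
Deflator = Nominal/Real × 100 = 95119.36/74354.02 × 100 = 127.928.

127.93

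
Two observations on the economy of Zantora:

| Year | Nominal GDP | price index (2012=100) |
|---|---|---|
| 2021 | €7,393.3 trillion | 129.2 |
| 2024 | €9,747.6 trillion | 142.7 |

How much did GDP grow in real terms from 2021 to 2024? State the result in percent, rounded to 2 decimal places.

Deflate each year: 2021 → 7393.3/1.292 = 5722.37; 2024 → 9747.6/1.427 = 6830.83.
So real GDP changed by 6830.83/5722.37 − 1 = 0.1937, i.e. 19.37%.

19.37%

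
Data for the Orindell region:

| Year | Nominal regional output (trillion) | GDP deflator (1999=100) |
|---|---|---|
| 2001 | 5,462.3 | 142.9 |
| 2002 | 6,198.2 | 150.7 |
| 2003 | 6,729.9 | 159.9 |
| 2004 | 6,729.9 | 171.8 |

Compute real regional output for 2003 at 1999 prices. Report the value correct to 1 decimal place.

Real regional output 2003 = 6729.9 / 1.599 = 4208.82.

4,208.8 trillion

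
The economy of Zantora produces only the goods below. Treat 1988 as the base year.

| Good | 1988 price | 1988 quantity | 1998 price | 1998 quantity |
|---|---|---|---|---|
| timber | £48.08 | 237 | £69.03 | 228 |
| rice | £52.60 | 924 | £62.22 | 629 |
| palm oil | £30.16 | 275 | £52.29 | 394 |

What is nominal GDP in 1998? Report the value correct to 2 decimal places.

£75477.48

Nominal GDP 1998 = Σ (p_1998 × q_1998) = 69.03·228 + 62.22·629 + 52.29·394 = 75477.48.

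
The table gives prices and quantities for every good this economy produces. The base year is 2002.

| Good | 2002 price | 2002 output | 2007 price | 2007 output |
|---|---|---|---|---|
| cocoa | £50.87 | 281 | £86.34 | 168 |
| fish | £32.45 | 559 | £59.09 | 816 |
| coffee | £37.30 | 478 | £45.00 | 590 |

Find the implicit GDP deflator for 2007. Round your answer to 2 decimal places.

156.53

Nominal GDP 2007 = 86.34·168 + 59.09·816 + 45.00·590 = 89272.56.
Real GDP 2007 (at 2002 prices) = 50.87·168 + 32.45·816 + 37.30·590 = 57032.36.
Deflator = Nominal/Real × 100 = 89272.56/57032.36 × 100 = 156.530.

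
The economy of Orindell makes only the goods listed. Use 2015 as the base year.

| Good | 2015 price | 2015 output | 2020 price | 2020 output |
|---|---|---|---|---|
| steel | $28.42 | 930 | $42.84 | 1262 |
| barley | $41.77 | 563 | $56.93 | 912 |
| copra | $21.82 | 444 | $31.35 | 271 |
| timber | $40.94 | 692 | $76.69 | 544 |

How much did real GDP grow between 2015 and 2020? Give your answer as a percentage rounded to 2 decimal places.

16.12%

Real GDP 2015 = Nominal GDP 2015 = 28.42·930 + 41.77·563 + 21.82·444 + 40.94·692 = 87965.67.
Real GDP 2020 (at 2015 prices) = 28.42·1262 + 41.77·912 + 21.82·271 + 40.94·544 = 102144.86.
Real growth = 102144.86/87965.67 − 1 = 0.1612.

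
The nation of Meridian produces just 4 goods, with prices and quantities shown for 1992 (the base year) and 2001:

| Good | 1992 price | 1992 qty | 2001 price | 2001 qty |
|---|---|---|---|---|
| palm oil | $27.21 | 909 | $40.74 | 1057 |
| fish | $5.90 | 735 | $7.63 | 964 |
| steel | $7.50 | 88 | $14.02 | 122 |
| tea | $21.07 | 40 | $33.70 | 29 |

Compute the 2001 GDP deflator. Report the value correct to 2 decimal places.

Nominal GDP 2001 = 40.74·1057 + 7.63·964 + 14.02·122 + 33.70·29 = 53105.24.
Real GDP 2001 (at 1992 prices) = 27.21·1057 + 5.90·964 + 7.50·122 + 21.07·29 = 35974.60.
Deflator = Nominal/Real × 100 = 53105.24/35974.60 × 100 = 147.619.

147.62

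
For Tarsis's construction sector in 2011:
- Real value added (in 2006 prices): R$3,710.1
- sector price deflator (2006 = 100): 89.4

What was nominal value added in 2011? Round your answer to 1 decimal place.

R$3,316.8

Nominal value added = Real × (sector price deflator/100) = 3710.1 × 0.894 = 3316.83.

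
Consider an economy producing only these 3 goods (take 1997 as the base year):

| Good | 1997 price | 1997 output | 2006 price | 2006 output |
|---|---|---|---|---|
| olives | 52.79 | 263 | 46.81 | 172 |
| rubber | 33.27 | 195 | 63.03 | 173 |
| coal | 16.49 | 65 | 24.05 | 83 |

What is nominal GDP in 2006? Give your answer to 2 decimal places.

20951.66

Nominal GDP 2006 = Σ (p_2006 × q_2006) = 46.81·172 + 63.03·173 + 24.05·83 = 20951.66.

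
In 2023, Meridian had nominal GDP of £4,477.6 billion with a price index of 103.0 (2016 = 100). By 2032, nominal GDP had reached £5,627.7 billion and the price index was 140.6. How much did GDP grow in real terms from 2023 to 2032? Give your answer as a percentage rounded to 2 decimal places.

Real GDP 2023 = 4477.6 / 1.030 = 4347.18.
Real GDP 2032 = 5627.7 / 1.406 = 4002.63.
Real growth = 4002.63 / 4347.18 − 1 = -0.0793.

-7.93%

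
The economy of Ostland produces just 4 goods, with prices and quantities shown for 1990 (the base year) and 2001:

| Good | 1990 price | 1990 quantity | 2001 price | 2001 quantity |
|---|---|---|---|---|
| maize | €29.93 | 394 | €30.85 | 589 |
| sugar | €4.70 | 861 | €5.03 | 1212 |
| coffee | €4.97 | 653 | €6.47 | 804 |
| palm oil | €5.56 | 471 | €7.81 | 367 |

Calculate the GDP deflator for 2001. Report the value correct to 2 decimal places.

Nominal GDP 2001 = 30.85·589 + 5.03·1212 + 6.47·804 + 7.81·367 = 32335.16.
Real GDP 2001 (at 1990 prices) = 29.93·589 + 4.70·1212 + 4.97·804 + 5.56·367 = 29361.57.
Deflator = Nominal/Real × 100 = 32335.16/29361.57 × 100 = 110.127.

110.13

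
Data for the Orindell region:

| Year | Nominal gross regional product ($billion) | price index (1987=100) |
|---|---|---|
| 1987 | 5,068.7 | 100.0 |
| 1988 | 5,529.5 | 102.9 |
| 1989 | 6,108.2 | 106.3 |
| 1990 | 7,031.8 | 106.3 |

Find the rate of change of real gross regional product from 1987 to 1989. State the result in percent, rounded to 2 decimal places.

Real gross regional product 1987 = 5068.7/1.000 = 5068.70.
Real gross regional product 1989 = 6108.2/1.063 = 5746.19.
Change = 5746.19/5068.70 − 1 = 0.1337.

13.37%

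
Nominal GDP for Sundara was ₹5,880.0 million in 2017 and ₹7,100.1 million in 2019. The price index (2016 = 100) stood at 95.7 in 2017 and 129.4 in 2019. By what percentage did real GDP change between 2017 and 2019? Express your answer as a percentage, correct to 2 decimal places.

-10.70%

Deflate each year: 2017 → 5880.0/0.957 = 6144.20; 2019 → 7100.1/1.294 = 5486.94.
So real GDP changed by 5486.94/6144.20 − 1 = -0.1070, i.e. -10.70%.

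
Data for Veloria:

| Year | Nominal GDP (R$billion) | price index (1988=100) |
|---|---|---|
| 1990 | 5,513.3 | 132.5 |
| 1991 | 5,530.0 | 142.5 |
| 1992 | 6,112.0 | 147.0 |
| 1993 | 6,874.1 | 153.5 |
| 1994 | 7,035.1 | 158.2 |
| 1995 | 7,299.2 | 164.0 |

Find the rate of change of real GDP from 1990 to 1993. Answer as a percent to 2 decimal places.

7.62%

Real GDP 1990 = 5513.3/1.325 = 4160.98.
Real GDP 1993 = 6874.1/1.535 = 4478.24.
Change = 4478.24/4160.98 − 1 = 0.0762.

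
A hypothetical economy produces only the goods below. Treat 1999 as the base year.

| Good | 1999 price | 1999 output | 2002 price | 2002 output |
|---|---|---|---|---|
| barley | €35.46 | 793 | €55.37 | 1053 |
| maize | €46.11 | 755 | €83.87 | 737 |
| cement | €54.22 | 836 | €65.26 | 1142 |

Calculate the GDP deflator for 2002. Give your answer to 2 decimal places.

146.08

Nominal GDP 2002 = 55.37·1053 + 83.87·737 + 65.26·1142 = 194643.72.
Real GDP 2002 (at 1999 prices) = 35.46·1053 + 46.11·737 + 54.22·1142 = 133241.69.
Deflator = Nominal/Real × 100 = 194643.72/133241.69 × 100 = 146.083.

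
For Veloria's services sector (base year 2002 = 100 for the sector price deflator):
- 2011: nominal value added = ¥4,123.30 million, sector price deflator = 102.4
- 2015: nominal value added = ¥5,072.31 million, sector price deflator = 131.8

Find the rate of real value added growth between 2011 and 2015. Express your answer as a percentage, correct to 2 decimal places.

Deflate each year: 2011 → 4123.30/1.024 = 4026.66; 2015 → 5072.31/1.318 = 3848.49.
So real value added changed by 3848.49/4026.66 − 1 = -0.0442, i.e. -4.42%.

-4.42%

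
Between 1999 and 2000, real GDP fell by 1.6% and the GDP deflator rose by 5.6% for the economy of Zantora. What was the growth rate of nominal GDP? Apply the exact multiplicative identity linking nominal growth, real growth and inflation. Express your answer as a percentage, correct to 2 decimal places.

3.91%

(1 + g_nom) = (1 + g_real)(1 + π) = 0.9840 × 1.0560 = 1.03910.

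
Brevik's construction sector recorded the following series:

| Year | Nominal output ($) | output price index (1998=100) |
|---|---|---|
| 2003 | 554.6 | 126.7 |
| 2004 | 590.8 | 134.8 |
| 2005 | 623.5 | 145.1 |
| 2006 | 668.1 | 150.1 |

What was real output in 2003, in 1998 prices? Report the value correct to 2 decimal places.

Real output 2003 = 554.6 / 1.267 = 437.73.

$437.73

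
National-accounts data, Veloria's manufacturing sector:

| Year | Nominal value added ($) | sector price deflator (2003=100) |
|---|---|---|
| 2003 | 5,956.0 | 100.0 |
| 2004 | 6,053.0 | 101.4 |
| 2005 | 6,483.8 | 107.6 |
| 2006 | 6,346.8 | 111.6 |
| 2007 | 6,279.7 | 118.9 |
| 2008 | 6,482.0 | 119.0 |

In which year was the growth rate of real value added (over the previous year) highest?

2004: real = 6053.0/1.014 = 5969.43; growth vs 2003 (5956.00) = 0.23%.
2005: real = 6483.8/1.076 = 6025.84; growth vs 2004 (5969.43) = 0.94%.
2006: real = 6346.8/1.116 = 5687.10; growth vs 2005 (6025.84) = -5.62%.
2007: real = 6279.7/1.189 = 5281.50; growth vs 2006 (5687.10) = -7.13%.
2008: real = 6482.0/1.190 = 5447.06; growth vs 2007 (5281.50) = 3.13%.

2008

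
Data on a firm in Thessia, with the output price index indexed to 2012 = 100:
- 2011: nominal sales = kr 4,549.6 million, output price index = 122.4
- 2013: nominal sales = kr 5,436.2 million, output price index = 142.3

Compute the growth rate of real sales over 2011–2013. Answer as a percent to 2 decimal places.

2.78%

Deflate each year: 2011 → 4549.6/1.224 = 3716.99; 2013 → 5436.2/1.423 = 3820.24.
So real sales changed by 3820.24/3716.99 − 1 = 0.0278, i.e. 2.78%.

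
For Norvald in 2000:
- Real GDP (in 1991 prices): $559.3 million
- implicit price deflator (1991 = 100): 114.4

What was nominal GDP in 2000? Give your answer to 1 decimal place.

Nominal GDP = Real × (implicit price deflator/100) = 559.3 × 1.144 = 639.84.

$639.8 million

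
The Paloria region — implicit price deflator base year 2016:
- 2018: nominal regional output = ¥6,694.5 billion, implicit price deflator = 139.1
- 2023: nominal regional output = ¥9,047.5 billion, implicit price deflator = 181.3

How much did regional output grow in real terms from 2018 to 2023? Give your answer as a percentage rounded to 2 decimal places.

Real regional output 2018 = 6694.5 / 1.391 = 4812.72.
Real regional output 2023 = 9047.5 / 1.813 = 4990.35.
Real growth = 4990.35 / 4812.72 − 1 = 0.0369.

3.69%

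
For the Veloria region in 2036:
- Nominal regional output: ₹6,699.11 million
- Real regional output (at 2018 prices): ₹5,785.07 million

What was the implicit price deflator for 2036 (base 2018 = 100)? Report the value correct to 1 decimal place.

115.8

implicit price deflator = (Nominal / Real) × 100 = 6699.11 / 5785.07 × 100 = 115.80.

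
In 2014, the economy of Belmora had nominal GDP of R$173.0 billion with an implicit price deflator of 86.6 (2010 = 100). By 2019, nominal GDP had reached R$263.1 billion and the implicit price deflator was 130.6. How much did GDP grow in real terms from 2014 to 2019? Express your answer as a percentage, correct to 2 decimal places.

0.84%

Deflate each year: 2014 → 173.0/0.866 = 199.77; 2019 → 263.1/1.306 = 201.45.
So real GDP changed by 201.45/199.77 − 1 = 0.0084, i.e. 0.84%.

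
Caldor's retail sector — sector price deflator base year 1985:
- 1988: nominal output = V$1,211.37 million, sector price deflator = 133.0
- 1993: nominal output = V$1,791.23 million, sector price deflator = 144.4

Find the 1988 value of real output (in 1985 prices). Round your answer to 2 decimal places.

V$910.80 million

Real output = Nominal / (sector price deflator/100) = 1211.37 / 1.330 = 910.80.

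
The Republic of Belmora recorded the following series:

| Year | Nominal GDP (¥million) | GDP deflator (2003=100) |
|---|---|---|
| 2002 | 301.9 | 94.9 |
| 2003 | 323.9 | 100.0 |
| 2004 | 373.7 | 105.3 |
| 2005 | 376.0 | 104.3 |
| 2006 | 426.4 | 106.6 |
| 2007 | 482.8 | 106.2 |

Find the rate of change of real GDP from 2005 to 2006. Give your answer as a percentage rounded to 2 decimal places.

Real GDP 2005 = 376.0/1.043 = 360.50.
Real GDP 2006 = 426.4/1.066 = 400.00.
Change = 400.00/360.50 − 1 = 0.1096.

10.96%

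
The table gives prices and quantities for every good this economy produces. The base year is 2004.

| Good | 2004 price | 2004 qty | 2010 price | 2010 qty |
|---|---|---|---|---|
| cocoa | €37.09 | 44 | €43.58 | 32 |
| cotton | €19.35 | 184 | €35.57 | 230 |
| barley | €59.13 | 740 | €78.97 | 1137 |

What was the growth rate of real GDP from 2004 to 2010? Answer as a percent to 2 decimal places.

48.87%

Real GDP 2004 = Nominal GDP 2004 = 37.09·44 + 19.35·184 + 59.13·740 = 48948.56.
Real GDP 2010 (at 2004 prices) = 37.09·32 + 19.35·230 + 59.13·1137 = 72868.19.
Real growth = 72868.19/48948.56 − 1 = 0.4887.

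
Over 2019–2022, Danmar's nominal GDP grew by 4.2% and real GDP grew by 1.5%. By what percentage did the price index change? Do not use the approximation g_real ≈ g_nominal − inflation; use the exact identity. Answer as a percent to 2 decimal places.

(1 + g_nom) = (1 + g_real)(1 + π), so π = 1.0420 / 1.0150 − 1 = 0.02660.

2.66%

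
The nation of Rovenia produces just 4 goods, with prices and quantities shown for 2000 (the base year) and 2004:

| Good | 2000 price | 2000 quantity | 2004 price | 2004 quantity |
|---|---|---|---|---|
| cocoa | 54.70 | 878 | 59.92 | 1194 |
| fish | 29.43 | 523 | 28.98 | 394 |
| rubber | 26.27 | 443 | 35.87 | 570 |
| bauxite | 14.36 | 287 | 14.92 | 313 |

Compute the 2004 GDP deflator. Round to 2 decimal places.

Nominal GDP 2004 = 59.92·1194 + 28.98·394 + 35.87·570 + 14.92·313 = 108078.46.
Real GDP 2004 (at 2000 prices) = 54.70·1194 + 29.43·394 + 26.27·570 + 14.36·313 = 96375.80.
Deflator = Nominal/Real × 100 = 108078.46/96375.80 × 100 = 112.143.

112.14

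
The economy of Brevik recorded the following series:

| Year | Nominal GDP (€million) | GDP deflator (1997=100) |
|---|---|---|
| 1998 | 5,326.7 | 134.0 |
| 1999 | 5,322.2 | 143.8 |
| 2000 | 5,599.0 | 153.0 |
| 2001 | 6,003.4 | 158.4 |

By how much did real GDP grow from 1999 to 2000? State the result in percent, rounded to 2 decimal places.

Real GDP 1999 = 5322.2/1.438 = 3701.11.
Real GDP 2000 = 5599.0/1.530 = 3659.48.
Change = 3659.48/3701.11 − 1 = -0.0112.

-1.12%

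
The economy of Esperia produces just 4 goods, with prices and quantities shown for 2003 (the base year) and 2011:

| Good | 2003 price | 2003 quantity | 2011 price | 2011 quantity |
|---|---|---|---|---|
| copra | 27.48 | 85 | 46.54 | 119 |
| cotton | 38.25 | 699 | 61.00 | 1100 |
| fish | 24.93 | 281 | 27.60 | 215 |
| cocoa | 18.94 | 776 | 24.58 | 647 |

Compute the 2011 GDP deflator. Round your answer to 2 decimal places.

150.06

Nominal GDP 2011 = 46.54·119 + 61.00·1100 + 27.60·215 + 24.58·647 = 94475.52.
Real GDP 2011 (at 2003 prices) = 27.48·119 + 38.25·1100 + 24.93·215 + 18.94·647 = 62959.25.
Deflator = Nominal/Real × 100 = 94475.52/62959.25 × 100 = 150.058.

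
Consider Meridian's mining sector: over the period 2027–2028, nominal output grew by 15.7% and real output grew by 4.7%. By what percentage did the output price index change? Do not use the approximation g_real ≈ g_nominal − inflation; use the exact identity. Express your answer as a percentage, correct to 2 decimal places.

(1 + g_nom) = (1 + g_real)(1 + π), so π = 1.1570 / 1.0470 − 1 = 0.10506.

10.51%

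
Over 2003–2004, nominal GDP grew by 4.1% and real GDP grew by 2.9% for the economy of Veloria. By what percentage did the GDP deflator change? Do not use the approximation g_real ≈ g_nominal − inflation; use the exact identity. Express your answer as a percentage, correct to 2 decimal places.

1.17%

(1 + g_nom) = (1 + g_real)(1 + π), so π = 1.0410 / 1.0290 − 1 = 0.01166.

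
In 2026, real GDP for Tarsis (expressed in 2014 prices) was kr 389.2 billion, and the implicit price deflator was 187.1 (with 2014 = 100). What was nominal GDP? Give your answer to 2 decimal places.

Nominal GDP = Real × (implicit price deflator/100) = 389.2 × 1.871 = 728.19.

kr 728.19 billion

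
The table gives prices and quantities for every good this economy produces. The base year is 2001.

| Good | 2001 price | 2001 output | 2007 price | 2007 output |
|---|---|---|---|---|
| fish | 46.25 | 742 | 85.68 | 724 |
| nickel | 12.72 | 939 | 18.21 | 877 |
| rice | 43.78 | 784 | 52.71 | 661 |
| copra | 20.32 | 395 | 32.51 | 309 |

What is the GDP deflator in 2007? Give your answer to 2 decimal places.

153.89

Nominal GDP 2007 = 85.68·724 + 18.21·877 + 52.71·661 + 32.51·309 = 122889.39.
Real GDP 2007 (at 2001 prices) = 46.25·724 + 12.72·877 + 43.78·661 + 20.32·309 = 79857.90.
Deflator = Nominal/Real × 100 = 122889.39/79857.90 × 100 = 153.885.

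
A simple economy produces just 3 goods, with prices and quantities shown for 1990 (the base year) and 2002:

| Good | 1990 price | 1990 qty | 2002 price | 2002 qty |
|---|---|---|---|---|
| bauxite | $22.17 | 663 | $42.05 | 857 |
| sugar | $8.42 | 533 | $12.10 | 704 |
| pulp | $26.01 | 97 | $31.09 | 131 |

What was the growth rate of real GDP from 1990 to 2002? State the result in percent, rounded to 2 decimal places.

30.52%

Real GDP 1990 = Nominal GDP 1990 = 22.17·663 + 8.42·533 + 26.01·97 = 21709.54.
Real GDP 2002 (at 1990 prices) = 22.17·857 + 8.42·704 + 26.01·131 = 28334.68.
Real growth = 28334.68/21709.54 − 1 = 0.3052.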